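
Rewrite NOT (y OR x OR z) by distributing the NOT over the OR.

NOT y AND NOT x AND NOT z
De Morgan's: NOT(OR of terms) = AND of negations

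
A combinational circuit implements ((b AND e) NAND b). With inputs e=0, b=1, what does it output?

Substituting: ((1 AND 0) NAND 1)
= 1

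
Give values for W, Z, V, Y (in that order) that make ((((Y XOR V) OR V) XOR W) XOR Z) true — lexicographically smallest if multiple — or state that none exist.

W=0, Z=0, V=0, Y=1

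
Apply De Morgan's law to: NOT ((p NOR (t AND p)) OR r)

NOT (p NOR (t AND p)) AND NOT r
De Morgan's: NOT(OR of terms) = AND of negations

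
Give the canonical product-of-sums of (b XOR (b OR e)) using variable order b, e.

ΠM(0, 2, 3) = (b OR e) AND (NOT b OR e) AND (NOT b OR NOT e)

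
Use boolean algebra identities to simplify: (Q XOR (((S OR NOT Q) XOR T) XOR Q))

By XOR self-cancellation ((E XOR v) XOR v = E):
= ((S OR NOT Q) XOR T)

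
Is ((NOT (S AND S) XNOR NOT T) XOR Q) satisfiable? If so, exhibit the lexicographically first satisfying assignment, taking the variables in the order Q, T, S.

Q=0, T=0, S=0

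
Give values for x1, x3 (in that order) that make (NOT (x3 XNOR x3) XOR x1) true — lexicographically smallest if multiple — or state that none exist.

x1=1, x3=0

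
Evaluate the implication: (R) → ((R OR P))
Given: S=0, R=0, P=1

Antecedent (R) = 0; consequent ((R OR P)) = 1.
0 → 1 = 1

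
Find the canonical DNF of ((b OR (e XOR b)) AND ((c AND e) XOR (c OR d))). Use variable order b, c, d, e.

(NOT b AND NOT c AND d AND e) OR (b AND NOT c AND d AND NOT e) OR (b AND NOT c AND d AND e) OR (b AND c AND NOT d AND NOT e) OR (b AND c AND d AND NOT e)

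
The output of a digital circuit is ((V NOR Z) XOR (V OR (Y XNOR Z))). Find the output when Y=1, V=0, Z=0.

Substituting: ((0 NOR 0) XOR (0 OR (1 XNOR 0)))
= 1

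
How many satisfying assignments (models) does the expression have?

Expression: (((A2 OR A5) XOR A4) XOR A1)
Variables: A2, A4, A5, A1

Satisfying assignments: (0,0,0,1), (0,0,1,0), (0,1,0,0), (0,1,1,1), (1,0,0,0), (1,0,1,0), (1,1,0,1), (1,1,1,1)
Count: 8 out of 16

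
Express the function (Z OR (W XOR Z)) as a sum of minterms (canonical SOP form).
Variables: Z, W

Σm(1, 2, 3) = (NOT Z AND W) OR (Z AND NOT W) OR (Z AND W)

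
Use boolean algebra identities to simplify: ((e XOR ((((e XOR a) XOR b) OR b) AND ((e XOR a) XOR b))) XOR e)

By XOR self-cancellation ((E XOR v) XOR v = E) then absorption (E AND (E OR v) = E):
= ((e XOR a) XOR b)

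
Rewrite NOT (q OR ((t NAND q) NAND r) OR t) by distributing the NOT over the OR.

NOT q AND NOT ((t NAND q) NAND r) AND NOT t
De Morgan's: NOT(OR of terms) = AND of negations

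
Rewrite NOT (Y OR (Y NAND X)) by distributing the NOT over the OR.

NOT Y AND NOT (Y NAND X)
De Morgan's: NOT(OR of terms) = AND of negations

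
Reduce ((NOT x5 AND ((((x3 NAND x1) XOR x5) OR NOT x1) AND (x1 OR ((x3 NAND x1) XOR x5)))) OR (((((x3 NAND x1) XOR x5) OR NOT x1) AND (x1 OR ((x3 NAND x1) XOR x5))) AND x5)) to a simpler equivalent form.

By distribution ((E AND v) OR (E AND NOT v) = E) then distribution ((E OR v) AND (E OR NOT v) = E):
= ((x3 NAND x1) XOR x5)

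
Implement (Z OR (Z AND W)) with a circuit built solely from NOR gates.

((Z NOR ((Z NOR Z) NOR (W NOR W))) NOR (Z NOR ((Z NOR Z) NOR (W NOR W))))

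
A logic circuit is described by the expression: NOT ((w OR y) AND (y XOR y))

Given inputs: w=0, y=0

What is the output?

Substituting: NOT ((0 OR 0) AND (0 XOR 0))
= 1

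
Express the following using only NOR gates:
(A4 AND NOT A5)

((A4 NOR A4) NOR ((A5 NOR A5) NOR (A5 NOR A5)))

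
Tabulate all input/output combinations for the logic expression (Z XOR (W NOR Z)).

W | Z | Output
--------------
0 | 0 | 1
0 | 1 | 1
1 | 0 | 0
1 | 1 | 1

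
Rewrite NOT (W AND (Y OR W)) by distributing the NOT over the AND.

NOT W OR NOT (Y OR W)
De Morgan's: NOT(AND of terms) = OR of negations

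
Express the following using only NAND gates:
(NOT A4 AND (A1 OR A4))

(((A4 NAND A4) NAND ((A1 NAND A1) NAND (A4 NAND A4))) NAND ((A4 NAND A4) NAND ((A1 NAND A1) NAND (A4 NAND A4))))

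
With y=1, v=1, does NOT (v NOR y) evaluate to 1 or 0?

Substituting: NOT (1 NOR 1)
= 1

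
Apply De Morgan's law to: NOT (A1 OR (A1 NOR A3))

NOT A1 AND NOT (A1 NOR A3)
De Morgan's: NOT(OR of terms) = AND of negations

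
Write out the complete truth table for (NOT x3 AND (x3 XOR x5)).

x3 | x5 | Output
----------------
0 | 0 | 0
0 | 1 | 1
1 | 0 | 0
1 | 1 | 0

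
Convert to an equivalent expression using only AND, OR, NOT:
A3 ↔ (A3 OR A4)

(A3 AND (A3 OR A4)) OR (NOT A3 AND NOT (A3 OR A4))
(Biconditional = both true or both false)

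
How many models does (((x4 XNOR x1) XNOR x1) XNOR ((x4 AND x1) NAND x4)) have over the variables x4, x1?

Satisfying assignments: (1,0)
Count: 1 out of 4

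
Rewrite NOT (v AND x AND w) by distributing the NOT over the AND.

NOT v OR NOT x OR NOT w
De Morgan's: NOT(AND of terms) = OR of negations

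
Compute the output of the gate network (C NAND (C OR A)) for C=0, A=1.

Substituting: (0 NAND (0 OR 1))
= 1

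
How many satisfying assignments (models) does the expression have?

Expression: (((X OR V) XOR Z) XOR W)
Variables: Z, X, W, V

Satisfying assignments: (0,0,0,1), (0,0,1,0), (0,1,0,0), (0,1,0,1), (1,0,0,0), (1,0,1,1), (1,1,1,0), (1,1,1,1)
Count: 8 out of 16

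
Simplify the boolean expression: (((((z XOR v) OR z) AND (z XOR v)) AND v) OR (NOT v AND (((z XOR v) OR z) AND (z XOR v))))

By distribution ((E AND v) OR (E AND NOT v) = E) then absorption (E AND (E OR v) = E):
= (z XOR v)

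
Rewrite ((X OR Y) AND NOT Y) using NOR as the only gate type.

((((X NOR Y) NOR (X NOR Y)) NOR ((X NOR Y) NOR (X NOR Y))) NOR ((Y NOR Y) NOR (Y NOR Y)))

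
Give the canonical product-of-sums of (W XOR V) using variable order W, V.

ΠM(0, 3) = (W OR V) AND (NOT W OR NOT V)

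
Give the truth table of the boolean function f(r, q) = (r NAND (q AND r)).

r | q | Output
--------------
0 | 0 | 1
0 | 1 | 1
1 | 0 | 1
1 | 1 | 0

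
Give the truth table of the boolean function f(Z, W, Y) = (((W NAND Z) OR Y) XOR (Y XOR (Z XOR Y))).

Z | W | Y | Output
------------------
0 | 0 | 0 | 1
0 | 0 | 1 | 1
0 | 1 | 0 | 1
0 | 1 | 1 | 1
1 | 0 | 0 | 0
1 | 0 | 1 | 0
1 | 1 | 0 | 1
1 | 1 | 1 | 0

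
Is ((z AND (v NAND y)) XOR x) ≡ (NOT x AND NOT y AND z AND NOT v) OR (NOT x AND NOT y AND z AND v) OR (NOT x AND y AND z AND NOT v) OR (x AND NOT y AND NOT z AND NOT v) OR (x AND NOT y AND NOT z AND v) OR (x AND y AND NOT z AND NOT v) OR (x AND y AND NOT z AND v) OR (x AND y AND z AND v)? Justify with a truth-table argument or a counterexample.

Yes, they are equivalent — the two output columns agree on all 16 assignments:
x | y | z | v | Expression 1 | Expression 2
-------------------------------------------
0 | 0 | 0 | 0 | 0 | 0
0 | 0 | 0 | 1 | 0 | 0
0 | 0 | 1 | 0 | 1 | 1
0 | 0 | 1 | 1 | 1 | 1
0 | 1 | 0 | 0 | 0 | 0
0 | 1 | 0 | 1 | 0 | 0
0 | 1 | 1 | 0 | 1 | 1
0 | 1 | 1 | 1 | 0 | 0
1 | 0 | 0 | 0 | 1 | 1
1 | 0 | 0 | 1 | 1 | 1
1 | 0 | 1 | 0 | 0 | 0
1 | 0 | 1 | 1 | 0 | 0
1 | 1 | 0 | 0 | 1 | 1
1 | 1 | 0 | 1 | 1 | 1
1 | 1 | 1 | 0 | 0 | 0
1 | 1 | 1 | 1 | 1 | 1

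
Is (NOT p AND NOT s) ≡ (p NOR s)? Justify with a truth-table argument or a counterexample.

Yes, they are equivalent — the two output columns agree on all 4 assignments:
p | s | Expression 1 | Expression 2
-----------------------------------
0 | 0 | 1 | 1
0 | 1 | 0 | 0
1 | 0 | 0 | 0
1 | 1 | 0 | 0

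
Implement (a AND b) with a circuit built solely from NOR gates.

((a NOR a) NOR (b NOR b))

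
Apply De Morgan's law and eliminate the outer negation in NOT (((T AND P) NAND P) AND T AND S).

NOT ((T AND P) NAND P) OR NOT T OR NOT S
De Morgan's: NOT(AND of terms) = OR of negations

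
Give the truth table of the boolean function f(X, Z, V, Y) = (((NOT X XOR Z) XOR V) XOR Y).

X | Z | V | Y | Output
----------------------
0 | 0 | 0 | 0 | 1
0 | 0 | 0 | 1 | 0
0 | 0 | 1 | 0 | 0
0 | 0 | 1 | 1 | 1
0 | 1 | 0 | 0 | 0
0 | 1 | 0 | 1 | 1
0 | 1 | 1 | 0 | 1
0 | 1 | 1 | 1 | 0
1 | 0 | 0 | 0 | 0
1 | 0 | 0 | 1 | 1
1 | 0 | 1 | 0 | 1
1 | 0 | 1 | 1 | 0
1 | 1 | 0 | 0 | 1
1 | 1 | 0 | 1 | 0
1 | 1 | 1 | 0 | 0
1 | 1 | 1 | 1 | 1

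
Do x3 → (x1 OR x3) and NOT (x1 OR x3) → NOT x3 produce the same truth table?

Yes, Contrapositive is always equivalent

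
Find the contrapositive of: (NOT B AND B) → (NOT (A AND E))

Contrapositive: (A AND E) → NOT (NOT B AND B)
Note: A statement and its contrapositive are logically equivalent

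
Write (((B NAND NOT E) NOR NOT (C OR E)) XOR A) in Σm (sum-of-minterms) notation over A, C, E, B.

Σm(5, 8, 9, 10, 11, 12, 14, 15) = (NOT A AND C AND NOT E AND B) OR (A AND NOT C AND NOT E AND NOT B) OR (A AND NOT C AND NOT E AND B) OR (A AND NOT C AND E AND NOT B) OR (A AND NOT C AND E AND B) OR (A AND C AND NOT E AND NOT B) OR (A AND C AND E AND NOT B) OR (A AND C AND E AND B)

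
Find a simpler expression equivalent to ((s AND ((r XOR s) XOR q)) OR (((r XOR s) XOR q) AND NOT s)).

By distribution ((E AND v) OR (E AND NOT v) = E):
= ((r XOR s) XOR q)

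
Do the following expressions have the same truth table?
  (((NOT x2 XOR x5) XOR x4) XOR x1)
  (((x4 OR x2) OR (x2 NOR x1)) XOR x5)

No. Counterexample: with x5=0, x4=0, x2=1, x1=0, Expression 1 = 0 but Expression 2 = 1.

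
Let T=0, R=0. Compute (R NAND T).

Substituting: (0 NAND 0)
= 1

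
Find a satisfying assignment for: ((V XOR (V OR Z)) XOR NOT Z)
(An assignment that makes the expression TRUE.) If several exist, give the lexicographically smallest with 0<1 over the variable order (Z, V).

Z=0, V=0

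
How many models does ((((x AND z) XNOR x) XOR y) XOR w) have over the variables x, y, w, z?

Satisfying assignments: (0,0,0,0), (0,0,0,1), (0,1,1,0), (0,1,1,1), (1,0,0,1), (1,0,1,0), (1,1,0,0), (1,1,1,1)
Count: 8 out of 16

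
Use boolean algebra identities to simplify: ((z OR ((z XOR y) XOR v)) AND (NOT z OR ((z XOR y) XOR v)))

By distribution ((E OR v) AND (E OR NOT v) = E):
= ((z XOR y) XOR v)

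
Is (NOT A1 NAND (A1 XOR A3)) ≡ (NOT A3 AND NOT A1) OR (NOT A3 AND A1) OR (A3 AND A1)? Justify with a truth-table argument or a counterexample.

Yes, they are equivalent — the two output columns agree on all 4 assignments:
A3 | A1 | Expression 1 | Expression 2
-------------------------------------
0 | 0 | 1 | 1
0 | 1 | 1 | 1
1 | 0 | 0 | 0
1 | 1 | 1 | 1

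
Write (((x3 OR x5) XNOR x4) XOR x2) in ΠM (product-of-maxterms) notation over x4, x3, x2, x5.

ΠM(1, 2, 4, 5, 8, 11, 14, 15) = (x4 OR x3 OR x2 OR NOT x5) AND (x4 OR x3 OR NOT x2 OR x5) AND (x4 OR NOT x3 OR x2 OR x5) AND (x4 OR NOT x3 OR x2 OR NOT x5) AND (NOT x4 OR x3 OR x2 OR x5) AND (NOT x4 OR x3 OR NOT x2 OR NOT x5) AND (NOT x4 OR NOT x3 OR NOT x2 OR x5) AND (NOT x4 OR NOT x3 OR NOT x2 OR NOT x5)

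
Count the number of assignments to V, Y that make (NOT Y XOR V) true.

Satisfying assignments: (0,0), (1,1)
Count: 2 out of 4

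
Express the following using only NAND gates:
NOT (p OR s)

(((p NAND p) NAND (s NAND s)) NAND ((p NAND p) NAND (s NAND s)))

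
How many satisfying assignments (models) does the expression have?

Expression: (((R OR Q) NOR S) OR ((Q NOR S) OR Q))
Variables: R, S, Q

Satisfying assignments: (0,0,0), (0,0,1), (0,1,1), (1,0,0), (1,0,1), (1,1,1)
Count: 6 out of 8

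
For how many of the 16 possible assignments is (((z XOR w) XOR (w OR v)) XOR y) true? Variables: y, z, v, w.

Satisfying assignments: (0,0,1,0), (0,1,0,0), (0,1,0,1), (0,1,1,1), (1,0,0,0), (1,0,0,1), (1,0,1,1), (1,1,1,0)
Count: 8 out of 16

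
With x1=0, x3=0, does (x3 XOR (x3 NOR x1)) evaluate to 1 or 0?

Substituting: (0 XOR (0 NOR 0))
= 1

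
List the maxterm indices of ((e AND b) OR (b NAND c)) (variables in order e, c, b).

ΠM(3) = (e OR NOT c OR NOT b)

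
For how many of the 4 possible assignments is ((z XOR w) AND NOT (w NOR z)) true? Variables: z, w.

Satisfying assignments: (0,1), (1,0)
Count: 2 out of 4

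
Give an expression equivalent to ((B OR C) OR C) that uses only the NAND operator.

((((B NAND B) NAND (C NAND C)) NAND ((B NAND B) NAND (C NAND C))) NAND (C NAND C))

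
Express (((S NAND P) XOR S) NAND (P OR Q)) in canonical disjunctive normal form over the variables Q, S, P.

(NOT Q AND NOT S AND NOT P) OR (NOT Q AND S AND NOT P) OR (Q AND S AND NOT P)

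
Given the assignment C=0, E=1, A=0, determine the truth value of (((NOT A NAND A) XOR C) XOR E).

Substituting: (((NOT 0 NAND 0) XOR 0) XOR 1)
= 0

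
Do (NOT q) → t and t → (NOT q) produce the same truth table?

No, Converse is not equivalent to original (counterexample: t=0, q=0)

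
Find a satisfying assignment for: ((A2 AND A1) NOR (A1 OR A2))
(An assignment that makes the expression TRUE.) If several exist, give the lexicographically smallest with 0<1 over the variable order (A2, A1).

A2=0, A1=0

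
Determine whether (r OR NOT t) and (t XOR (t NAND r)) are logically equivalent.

Yes, they are equivalent — the two output columns agree on all 4 assignments:
r | t | Expression 1 | Expression 2
-----------------------------------
0 | 0 | 1 | 1
0 | 1 | 0 | 0
1 | 0 | 1 | 1
1 | 1 | 1 | 1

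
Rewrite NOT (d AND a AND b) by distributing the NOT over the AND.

NOT d OR NOT a OR NOT b
De Morgan's: NOT(AND of terms) = OR of negations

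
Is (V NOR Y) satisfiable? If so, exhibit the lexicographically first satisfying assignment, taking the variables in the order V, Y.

V=0, Y=0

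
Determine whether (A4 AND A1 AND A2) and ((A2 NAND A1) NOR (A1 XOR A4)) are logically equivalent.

Yes, they are equivalent — the two output columns agree on all 8 assignments:
A4 | A1 | A2 | Expression 1 | Expression 2
------------------------------------------
0 | 0 | 0 | 0 | 0
0 | 0 | 1 | 0 | 0
0 | 1 | 0 | 0 | 0
0 | 1 | 1 | 0 | 0
1 | 0 | 0 | 0 | 0
1 | 0 | 1 | 0 | 0
1 | 1 | 0 | 0 | 0
1 | 1 | 1 | 1 | 1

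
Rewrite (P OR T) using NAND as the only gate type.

((P NAND P) NAND (T NAND T))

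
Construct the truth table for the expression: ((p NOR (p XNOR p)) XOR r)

p | r | Output
--------------
0 | 0 | 0
0 | 1 | 1
1 | 0 | 0
1 | 1 | 1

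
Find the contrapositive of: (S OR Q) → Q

Contrapositive: NOT Q → NOT (S OR Q)
Note: A statement and its contrapositive are logically equivalent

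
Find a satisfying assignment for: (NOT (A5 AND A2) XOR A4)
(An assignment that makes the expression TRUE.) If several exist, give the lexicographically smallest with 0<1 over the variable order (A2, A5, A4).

A2=0, A5=0, A4=0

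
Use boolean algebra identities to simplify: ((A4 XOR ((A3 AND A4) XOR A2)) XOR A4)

By XOR self-cancellation ((E XOR v) XOR v = E):
= ((A3 AND A4) XOR A2)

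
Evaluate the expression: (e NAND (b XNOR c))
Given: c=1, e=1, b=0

Substituting: (1 NAND (0 XNOR 1))
= 1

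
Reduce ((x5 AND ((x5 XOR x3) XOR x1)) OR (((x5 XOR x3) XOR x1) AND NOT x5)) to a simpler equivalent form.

By distribution ((E AND v) OR (E AND NOT v) = E):
= ((x5 XOR x3) XOR x1)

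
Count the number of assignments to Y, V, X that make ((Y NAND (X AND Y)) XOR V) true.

Satisfying assignments: (0,0,0), (0,0,1), (1,0,0), (1,1,1)
Count: 4 out of 8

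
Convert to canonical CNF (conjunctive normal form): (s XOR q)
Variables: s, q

(s OR q) AND (NOT s OR NOT q)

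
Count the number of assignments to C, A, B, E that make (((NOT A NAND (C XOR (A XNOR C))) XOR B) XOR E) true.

Satisfying assignments: (0,0,0,1), (0,0,1,0), (0,1,0,0), (0,1,1,1), (1,0,0,1), (1,0,1,0), (1,1,0,0), (1,1,1,1)
Count: 8 out of 16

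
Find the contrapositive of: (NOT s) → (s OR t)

Contrapositive: NOT (s OR t) → s
Note: A statement and its contrapositive are logically equivalent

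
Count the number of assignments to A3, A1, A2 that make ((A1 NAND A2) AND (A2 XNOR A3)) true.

Satisfying assignments: (0,0,0), (0,1,0), (1,0,1)
Count: 3 out of 8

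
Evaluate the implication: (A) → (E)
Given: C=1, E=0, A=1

Antecedent (A) = 1; consequent (E) = 0.
1 → 0 = 0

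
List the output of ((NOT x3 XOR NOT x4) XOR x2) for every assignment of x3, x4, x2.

x3 | x4 | x2 | Output
---------------------
0 | 0 | 0 | 0
0 | 0 | 1 | 1
0 | 1 | 0 | 1
0 | 1 | 1 | 0
1 | 0 | 0 | 1
1 | 0 | 1 | 0
1 | 1 | 0 | 0
1 | 1 | 1 | 1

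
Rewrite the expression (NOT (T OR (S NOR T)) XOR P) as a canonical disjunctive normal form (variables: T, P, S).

(NOT T AND NOT P AND S) OR (NOT T AND P AND NOT S) OR (T AND P AND NOT S) OR (T AND P AND S)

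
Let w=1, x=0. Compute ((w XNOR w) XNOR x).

Substituting: ((1 XNOR 1) XNOR 0)
= 0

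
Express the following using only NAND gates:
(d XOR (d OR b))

((d NAND (d NAND ((d NAND d) NAND (b NAND b)))) NAND (((d NAND d) NAND (b NAND b)) NAND (d NAND ((d NAND d) NAND (b NAND b)))))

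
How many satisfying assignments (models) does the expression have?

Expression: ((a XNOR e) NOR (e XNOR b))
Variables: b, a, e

Satisfying assignments: (0,0,1), (1,1,0)
Count: 2 out of 8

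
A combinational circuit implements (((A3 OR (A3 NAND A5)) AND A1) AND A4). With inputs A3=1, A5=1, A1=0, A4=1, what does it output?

Substituting: (((1 OR (1 NAND 1)) AND 0) AND 1)
= 0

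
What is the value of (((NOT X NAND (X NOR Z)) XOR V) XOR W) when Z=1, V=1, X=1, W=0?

Substituting: (((NOT 1 NAND (1 NOR 1)) XOR 1) XOR 0)
= 0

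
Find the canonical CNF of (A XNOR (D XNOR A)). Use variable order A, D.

(A OR D) AND (NOT A OR D)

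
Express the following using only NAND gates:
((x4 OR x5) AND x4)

((((x4 NAND x4) NAND (x5 NAND x5)) NAND x4) NAND (((x4 NAND x4) NAND (x5 NAND x5)) NAND x4))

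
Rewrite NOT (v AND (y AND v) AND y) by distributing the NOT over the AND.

NOT v OR NOT (y AND v) OR NOT y
De Morgan's: NOT(AND of terms) = OR of negations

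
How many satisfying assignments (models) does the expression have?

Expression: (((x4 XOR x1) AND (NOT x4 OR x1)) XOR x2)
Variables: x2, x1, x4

Satisfying assignments: (0,1,0), (1,0,0), (1,0,1), (1,1,1)
Count: 4 out of 8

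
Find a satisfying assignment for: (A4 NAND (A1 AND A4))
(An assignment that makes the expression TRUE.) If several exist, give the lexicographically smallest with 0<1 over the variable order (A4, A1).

A4=0, A1=0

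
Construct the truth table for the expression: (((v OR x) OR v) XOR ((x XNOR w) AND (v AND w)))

w | x | v | Output
------------------
0 | 0 | 0 | 0
0 | 0 | 1 | 1
0 | 1 | 0 | 1
0 | 1 | 1 | 1
1 | 0 | 0 | 0
1 | 0 | 1 | 1
1 | 1 | 0 | 1
1 | 1 | 1 | 0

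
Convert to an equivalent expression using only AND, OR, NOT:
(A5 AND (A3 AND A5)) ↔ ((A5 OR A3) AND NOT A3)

((A5 AND (A3 AND A5)) AND ((A5 OR A3) AND NOT A3)) OR (NOT (A5 AND (A3 AND A5)) AND NOT ((A5 OR A3) AND NOT A3))
(Biconditional = both true or both false)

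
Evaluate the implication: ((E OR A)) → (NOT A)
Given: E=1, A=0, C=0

Antecedent ((E OR A)) = 1; consequent (NOT A) = 1.
1 → 1 = 1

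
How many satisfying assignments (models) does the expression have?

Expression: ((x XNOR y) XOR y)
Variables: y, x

Satisfying assignments: (0,0), (1,0)
Count: 2 out of 4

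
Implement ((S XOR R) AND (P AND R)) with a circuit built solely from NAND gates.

((((S NAND (S NAND R)) NAND (R NAND (S NAND R))) NAND ((P NAND R) NAND (P NAND R))) NAND (((S NAND (S NAND R)) NAND (R NAND (S NAND R))) NAND ((P NAND R) NAND (P NAND R))))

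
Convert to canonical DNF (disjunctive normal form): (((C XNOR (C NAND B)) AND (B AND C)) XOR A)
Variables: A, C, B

(A AND NOT C AND NOT B) OR (A AND NOT C AND B) OR (A AND C AND NOT B) OR (A AND C AND B)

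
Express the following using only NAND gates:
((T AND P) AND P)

((((T NAND P) NAND (T NAND P)) NAND P) NAND (((T NAND P) NAND (T NAND P)) NAND P))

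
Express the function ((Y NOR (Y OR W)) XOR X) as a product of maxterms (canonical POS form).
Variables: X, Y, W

ΠM(1, 2, 3, 4) = (X OR Y OR NOT W) AND (X OR NOT Y OR W) AND (X OR NOT Y OR NOT W) AND (NOT X OR Y OR W)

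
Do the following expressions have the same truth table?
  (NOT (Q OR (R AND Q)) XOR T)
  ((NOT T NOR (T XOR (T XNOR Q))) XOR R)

No. Counterexample: with R=0, T=0, Q=0, Expression 1 = 1 but Expression 2 = 0.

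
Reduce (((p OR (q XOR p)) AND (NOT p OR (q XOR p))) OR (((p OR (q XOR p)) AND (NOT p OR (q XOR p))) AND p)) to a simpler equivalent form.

By absorption (E OR (E AND v) = E) then distribution ((E OR v) AND (E OR NOT v) = E):
= (q XOR p)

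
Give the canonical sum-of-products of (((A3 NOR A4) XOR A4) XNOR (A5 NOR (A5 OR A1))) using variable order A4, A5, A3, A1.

Σm(0, 3, 6, 7, 8, 10) = (NOT A4 AND NOT A5 AND NOT A3 AND NOT A1) OR (NOT A4 AND NOT A5 AND A3 AND A1) OR (NOT A4 AND A5 AND A3 AND NOT A1) OR (NOT A4 AND A5 AND A3 AND A1) OR (A4 AND NOT A5 AND NOT A3 AND NOT A1) OR (A4 AND NOT A5 AND A3 AND NOT A1)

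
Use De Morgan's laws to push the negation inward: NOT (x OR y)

NOT x AND NOT y
De Morgan's: NOT(OR of terms) = AND of negations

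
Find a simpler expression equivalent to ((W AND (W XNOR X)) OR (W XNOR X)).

By absorption (E OR (E AND v) = E):
= (W XNOR X)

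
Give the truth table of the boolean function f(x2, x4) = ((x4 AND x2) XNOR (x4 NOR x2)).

x2 | x4 | Output
----------------
0 | 0 | 0
0 | 1 | 1
1 | 0 | 1
1 | 1 | 0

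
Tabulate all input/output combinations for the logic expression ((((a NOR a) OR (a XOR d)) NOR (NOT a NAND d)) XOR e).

a | d | e | Output
------------------
0 | 0 | 0 | 0
0 | 0 | 1 | 1
0 | 1 | 0 | 0
0 | 1 | 1 | 1
1 | 0 | 0 | 0
1 | 0 | 1 | 1
1 | 1 | 0 | 0
1 | 1 | 1 | 1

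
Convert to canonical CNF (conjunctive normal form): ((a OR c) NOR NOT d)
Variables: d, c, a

(d OR c OR a) AND (d OR c OR NOT a) AND (d OR NOT c OR a) AND (d OR NOT c OR NOT a) AND (NOT d OR c OR NOT a) AND (NOT d OR NOT c OR a) AND (NOT d OR NOT c OR NOT a)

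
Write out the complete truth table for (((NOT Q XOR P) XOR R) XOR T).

Q | P | R | T | Output
----------------------
0 | 0 | 0 | 0 | 1
0 | 0 | 0 | 1 | 0
0 | 0 | 1 | 0 | 0
0 | 0 | 1 | 1 | 1
0 | 1 | 0 | 0 | 0
0 | 1 | 0 | 1 | 1
0 | 1 | 1 | 0 | 1
0 | 1 | 1 | 1 | 0
1 | 0 | 0 | 0 | 0
1 | 0 | 0 | 1 | 1
1 | 0 | 1 | 0 | 1
1 | 0 | 1 | 1 | 0
1 | 1 | 0 | 0 | 1
1 | 1 | 0 | 1 | 0
1 | 1 | 1 | 0 | 0
1 | 1 | 1 | 1 | 1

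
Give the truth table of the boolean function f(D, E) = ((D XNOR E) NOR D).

D | E | Output
--------------
0 | 0 | 0
0 | 1 | 1
1 | 0 | 0
1 | 1 | 0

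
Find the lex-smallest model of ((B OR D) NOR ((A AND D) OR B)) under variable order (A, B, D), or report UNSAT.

A=0, B=0, D=0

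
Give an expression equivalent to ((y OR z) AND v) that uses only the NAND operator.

((((y NAND y) NAND (z NAND z)) NAND v) NAND (((y NAND y) NAND (z NAND z)) NAND v))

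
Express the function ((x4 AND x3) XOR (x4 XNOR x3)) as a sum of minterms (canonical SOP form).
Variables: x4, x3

Σm(0) = (NOT x4 AND NOT x3)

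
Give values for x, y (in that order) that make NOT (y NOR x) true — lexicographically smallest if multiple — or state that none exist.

x=0, y=1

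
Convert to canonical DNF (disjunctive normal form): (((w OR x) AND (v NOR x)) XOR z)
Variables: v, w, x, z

(NOT v AND NOT w AND NOT x AND z) OR (NOT v AND NOT w AND x AND z) OR (NOT v AND w AND NOT x AND NOT z) OR (NOT v AND w AND x AND z) OR (v AND NOT w AND NOT x AND z) OR (v AND NOT w AND x AND z) OR (v AND w AND NOT x AND z) OR (v AND w AND x AND z)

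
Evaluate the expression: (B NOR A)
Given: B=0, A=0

Substituting: (0 NOR 0)
= 1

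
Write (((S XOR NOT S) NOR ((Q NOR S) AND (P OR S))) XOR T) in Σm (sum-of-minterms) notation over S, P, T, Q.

Σm(2, 3, 6, 7, 10, 11, 14, 15) = (NOT S AND NOT P AND T AND NOT Q) OR (NOT S AND NOT P AND T AND Q) OR (NOT S AND P AND T AND NOT Q) OR (NOT S AND P AND T AND Q) OR (S AND NOT P AND T AND NOT Q) OR (S AND NOT P AND T AND Q) OR (S AND P AND T AND NOT Q) OR (S AND P AND T AND Q)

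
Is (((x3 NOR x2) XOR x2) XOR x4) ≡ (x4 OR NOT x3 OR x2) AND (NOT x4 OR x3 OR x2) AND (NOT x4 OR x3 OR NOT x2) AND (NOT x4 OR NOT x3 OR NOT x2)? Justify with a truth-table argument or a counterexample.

Yes, they are equivalent — the two output columns agree on all 8 assignments:
x4 | x3 | x2 | Expression 1 | Expression 2
------------------------------------------
0 | 0 | 0 | 1 | 1
0 | 0 | 1 | 1 | 1
0 | 1 | 0 | 0 | 0
0 | 1 | 1 | 1 | 1
1 | 0 | 0 | 0 | 0
1 | 0 | 1 | 0 | 0
1 | 1 | 0 | 1 | 1
1 | 1 | 1 | 0 | 0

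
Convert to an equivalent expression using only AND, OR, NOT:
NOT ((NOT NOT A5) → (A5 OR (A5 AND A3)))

(NOT NOT A5) AND NOT (A5 OR (A5 AND A3))
(Negated implication: NOT(A → B) = A AND NOT B)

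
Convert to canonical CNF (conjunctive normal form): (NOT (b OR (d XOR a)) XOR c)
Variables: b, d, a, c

(b OR d OR a OR NOT c) AND (b OR d OR NOT a OR c) AND (b OR NOT d OR a OR c) AND (b OR NOT d OR NOT a OR NOT c) AND (NOT b OR d OR a OR c) AND (NOT b OR d OR NOT a OR c) AND (NOT b OR NOT d OR a OR c) AND (NOT b OR NOT d OR NOT a OR c)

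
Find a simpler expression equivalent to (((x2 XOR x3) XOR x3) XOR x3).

By XOR self-cancellation ((E XOR v) XOR v = E):
= (x2 XOR x3)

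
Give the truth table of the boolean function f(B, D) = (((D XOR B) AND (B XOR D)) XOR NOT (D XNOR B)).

B | D | Output
--------------
0 | 0 | 0
0 | 1 | 0
1 | 0 | 0
1 | 1 | 0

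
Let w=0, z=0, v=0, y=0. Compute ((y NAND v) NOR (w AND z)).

Substituting: ((0 NAND 0) NOR (0 AND 0))
= 0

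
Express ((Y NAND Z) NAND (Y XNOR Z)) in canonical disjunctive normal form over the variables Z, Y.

(NOT Z AND Y) OR (Z AND NOT Y) OR (Z AND Y)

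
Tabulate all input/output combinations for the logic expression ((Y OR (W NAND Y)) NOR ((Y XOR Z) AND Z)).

Y | Z | W | Output
------------------
0 | 0 | 0 | 0
0 | 0 | 1 | 0
0 | 1 | 0 | 0
0 | 1 | 1 | 0
1 | 0 | 0 | 0
1 | 0 | 1 | 0
1 | 1 | 0 | 0
1 | 1 | 1 | 0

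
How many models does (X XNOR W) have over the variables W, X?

Satisfying assignments: (0,0), (1,1)
Count: 2 out of 4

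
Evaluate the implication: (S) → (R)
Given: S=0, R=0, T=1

Antecedent (S) = 0; consequent (R) = 0.
0 → 0 = 1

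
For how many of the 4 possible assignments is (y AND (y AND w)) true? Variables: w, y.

Satisfying assignments: (1,1)
Count: 1 out of 4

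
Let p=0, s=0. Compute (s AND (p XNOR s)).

Substituting: (0 AND (0 XNOR 0))
= 0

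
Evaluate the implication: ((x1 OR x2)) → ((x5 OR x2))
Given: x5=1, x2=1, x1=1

Antecedent ((x1 OR x2)) = 1; consequent ((x5 OR x2)) = 1.
1 → 1 = 1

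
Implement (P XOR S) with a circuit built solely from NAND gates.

((P NAND (P NAND S)) NAND (S NAND (P NAND S)))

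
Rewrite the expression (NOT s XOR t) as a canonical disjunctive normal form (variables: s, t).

(NOT s AND NOT t) OR (s AND t)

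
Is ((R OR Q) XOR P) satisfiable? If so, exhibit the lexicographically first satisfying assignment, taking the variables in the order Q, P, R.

Q=0, P=0, R=1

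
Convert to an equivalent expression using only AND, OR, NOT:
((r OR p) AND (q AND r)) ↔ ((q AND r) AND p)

(((r OR p) AND (q AND r)) AND ((q AND r) AND p)) OR (NOT ((r OR p) AND (q AND r)) AND NOT ((q AND r) AND p))
(Biconditional = both true or both false)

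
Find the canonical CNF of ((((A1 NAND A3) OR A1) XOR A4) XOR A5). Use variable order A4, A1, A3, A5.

(A4 OR A1 OR A3 OR NOT A5) AND (A4 OR A1 OR NOT A3 OR NOT A5) AND (A4 OR NOT A1 OR A3 OR NOT A5) AND (A4 OR NOT A1 OR NOT A3 OR NOT A5) AND (NOT A4 OR A1 OR A3 OR A5) AND (NOT A4 OR A1 OR NOT A3 OR A5) AND (NOT A4 OR NOT A1 OR A3 OR A5) AND (NOT A4 OR NOT A1 OR NOT A3 OR A5)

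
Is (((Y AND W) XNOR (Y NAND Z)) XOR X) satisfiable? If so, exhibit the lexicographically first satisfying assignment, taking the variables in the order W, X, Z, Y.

W=0, X=0, Z=1, Y=1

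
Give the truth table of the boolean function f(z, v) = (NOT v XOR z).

z | v | Output
--------------
0 | 0 | 1
0 | 1 | 0
1 | 0 | 0
1 | 1 | 1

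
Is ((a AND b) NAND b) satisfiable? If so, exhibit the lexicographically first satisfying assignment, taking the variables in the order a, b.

a=0, b=0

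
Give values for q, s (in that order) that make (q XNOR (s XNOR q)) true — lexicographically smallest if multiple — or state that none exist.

q=0, s=1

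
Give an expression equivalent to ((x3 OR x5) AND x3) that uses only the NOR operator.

((((x3 NOR x5) NOR (x3 NOR x5)) NOR ((x3 NOR x5) NOR (x3 NOR x5))) NOR (x3 NOR x3))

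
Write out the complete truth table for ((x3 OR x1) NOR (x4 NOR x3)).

x4 | x1 | x3 | Output
---------------------
0 | 0 | 0 | 0
0 | 0 | 1 | 0
0 | 1 | 0 | 0
0 | 1 | 1 | 0
1 | 0 | 0 | 1
1 | 0 | 1 | 0
1 | 1 | 0 | 0
1 | 1 | 1 | 0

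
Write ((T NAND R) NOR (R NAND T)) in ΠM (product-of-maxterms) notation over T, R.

ΠM(0, 1, 2) = (T OR R) AND (T OR NOT R) AND (NOT T OR R)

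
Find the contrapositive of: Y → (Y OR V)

Contrapositive: NOT (Y OR V) → NOT Y
Note: A statement and its contrapositive are logically equivalent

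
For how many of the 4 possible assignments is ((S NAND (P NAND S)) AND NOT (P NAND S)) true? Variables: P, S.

Satisfying assignments: (1,1)
Count: 1 out of 4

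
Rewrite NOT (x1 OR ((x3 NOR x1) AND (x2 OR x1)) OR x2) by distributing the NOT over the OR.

NOT x1 AND NOT ((x3 NOR x1) AND (x2 OR x1)) AND NOT x2
De Morgan's: NOT(OR of terms) = AND of negations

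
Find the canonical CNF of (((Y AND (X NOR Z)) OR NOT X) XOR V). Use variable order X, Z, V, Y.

(X OR Z OR NOT V OR Y) AND (X OR Z OR NOT V OR NOT Y) AND (X OR NOT Z OR NOT V OR Y) AND (X OR NOT Z OR NOT V OR NOT Y) AND (NOT X OR Z OR V OR Y) AND (NOT X OR Z OR V OR NOT Y) AND (NOT X OR NOT Z OR V OR Y) AND (NOT X OR NOT Z OR V OR NOT Y)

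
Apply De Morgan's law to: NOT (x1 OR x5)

NOT x1 AND NOT x5
De Morgan's: NOT(OR of terms) = AND of negations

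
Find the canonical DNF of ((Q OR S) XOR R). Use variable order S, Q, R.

(NOT S AND NOT Q AND R) OR (NOT S AND Q AND NOT R) OR (S AND NOT Q AND NOT R) OR (S AND Q AND NOT R)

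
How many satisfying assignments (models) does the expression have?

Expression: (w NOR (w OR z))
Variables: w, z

Satisfying assignments: (0,0)
Count: 1 out of 4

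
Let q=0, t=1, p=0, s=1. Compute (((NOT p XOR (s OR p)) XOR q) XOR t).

Substituting: (((NOT 0 XOR (1 OR 0)) XOR 0) XOR 1)
= 1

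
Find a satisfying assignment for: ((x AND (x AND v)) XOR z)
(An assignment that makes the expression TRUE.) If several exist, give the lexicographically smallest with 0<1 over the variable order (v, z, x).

v=0, z=1, x=0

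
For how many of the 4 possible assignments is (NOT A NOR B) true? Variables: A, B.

Satisfying assignments: (1,0)
Count: 1 out of 4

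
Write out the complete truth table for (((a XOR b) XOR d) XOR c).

b | d | c | a | Output
----------------------
0 | 0 | 0 | 0 | 0
0 | 0 | 0 | 1 | 1
0 | 0 | 1 | 0 | 1
0 | 0 | 1 | 1 | 0
0 | 1 | 0 | 0 | 1
0 | 1 | 0 | 1 | 0
0 | 1 | 1 | 0 | 0
0 | 1 | 1 | 1 | 1
1 | 0 | 0 | 0 | 1
1 | 0 | 0 | 1 | 0
1 | 0 | 1 | 0 | 0
1 | 0 | 1 | 1 | 1
1 | 1 | 0 | 0 | 0
1 | 1 | 0 | 1 | 1
1 | 1 | 1 | 0 | 1
1 | 1 | 1 | 1 | 0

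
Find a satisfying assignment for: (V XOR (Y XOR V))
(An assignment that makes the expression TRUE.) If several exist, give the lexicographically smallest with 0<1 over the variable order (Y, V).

Y=1, V=0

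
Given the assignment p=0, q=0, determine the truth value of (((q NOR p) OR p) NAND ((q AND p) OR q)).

Substituting: (((0 NOR 0) OR 0) NAND ((0 AND 0) OR 0))
= 1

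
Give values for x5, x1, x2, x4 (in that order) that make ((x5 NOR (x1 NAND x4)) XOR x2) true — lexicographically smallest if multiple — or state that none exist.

x5=0, x1=0, x2=1, x4=0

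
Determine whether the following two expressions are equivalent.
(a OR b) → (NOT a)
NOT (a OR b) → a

No, Inverse is not equivalent to original (counterexample: a=0, b=0, c=0)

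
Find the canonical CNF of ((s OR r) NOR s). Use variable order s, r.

(s OR NOT r) AND (NOT s OR r) AND (NOT s OR NOT r)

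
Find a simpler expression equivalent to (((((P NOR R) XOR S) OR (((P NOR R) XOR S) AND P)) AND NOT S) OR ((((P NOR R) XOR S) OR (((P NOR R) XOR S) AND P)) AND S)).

By distribution ((E AND v) OR (E AND NOT v) = E) then absorption (E OR (E AND v) = E):
= ((P NOR R) XOR S)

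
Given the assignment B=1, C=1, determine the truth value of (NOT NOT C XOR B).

Substituting: (NOT NOT 1 XOR 1)
= 0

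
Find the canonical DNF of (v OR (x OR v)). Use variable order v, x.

(NOT v AND x) OR (v AND NOT x) OR (v AND x)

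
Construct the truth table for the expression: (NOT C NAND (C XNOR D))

D | C | Output
--------------
0 | 0 | 0
0 | 1 | 1
1 | 0 | 1
1 | 1 | 1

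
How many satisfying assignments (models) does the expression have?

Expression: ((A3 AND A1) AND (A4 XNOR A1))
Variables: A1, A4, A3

Satisfying assignments: (1,1,1)
Count: 1 out of 8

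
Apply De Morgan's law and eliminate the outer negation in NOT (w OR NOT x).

NOT w AND x
De Morgan's: NOT(OR of terms) = AND of negations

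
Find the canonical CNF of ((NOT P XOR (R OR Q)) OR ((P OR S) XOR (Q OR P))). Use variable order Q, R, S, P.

(Q OR R OR S OR NOT P) AND (Q OR R OR NOT S OR NOT P) AND (Q OR NOT R OR S OR P) AND (NOT Q OR R OR NOT S OR P) AND (NOT Q OR NOT R OR NOT S OR P)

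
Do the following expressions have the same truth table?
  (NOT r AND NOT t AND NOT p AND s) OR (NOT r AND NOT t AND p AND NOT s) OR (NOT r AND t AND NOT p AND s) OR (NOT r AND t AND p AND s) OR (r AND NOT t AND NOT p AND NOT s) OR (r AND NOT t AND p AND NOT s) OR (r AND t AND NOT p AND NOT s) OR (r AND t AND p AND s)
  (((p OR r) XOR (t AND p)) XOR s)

Yes, they are equivalent — the two output columns agree on all 16 assignments:
r | t | p | s | Expression 1 | Expression 2
-------------------------------------------
0 | 0 | 0 | 0 | 0 | 0
0 | 0 | 0 | 1 | 1 | 1
0 | 0 | 1 | 0 | 1 | 1
0 | 0 | 1 | 1 | 0 | 0
0 | 1 | 0 | 0 | 0 | 0
0 | 1 | 0 | 1 | 1 | 1
0 | 1 | 1 | 0 | 0 | 0
0 | 1 | 1 | 1 | 1 | 1
1 | 0 | 0 | 0 | 1 | 1
1 | 0 | 0 | 1 | 0 | 0
1 | 0 | 1 | 0 | 1 | 1
1 | 0 | 1 | 1 | 0 | 0
1 | 1 | 0 | 0 | 1 | 1
1 | 1 | 0 | 1 | 0 | 0
1 | 1 | 1 | 0 | 0 | 0
1 | 1 | 1 | 1 | 1 | 1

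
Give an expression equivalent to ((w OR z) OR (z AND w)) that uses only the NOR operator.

((((w NOR z) NOR (w NOR z)) NOR ((z NOR z) NOR (w NOR w))) NOR (((w NOR z) NOR (w NOR z)) NOR ((z NOR z) NOR (w NOR w))))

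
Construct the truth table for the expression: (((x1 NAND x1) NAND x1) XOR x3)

x1 | x3 | Output
----------------
0 | 0 | 1
0 | 1 | 0
1 | 0 | 1
1 | 1 | 0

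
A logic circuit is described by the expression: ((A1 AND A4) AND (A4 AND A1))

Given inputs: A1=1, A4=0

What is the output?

Substituting: ((1 AND 0) AND (0 AND 1))
= 0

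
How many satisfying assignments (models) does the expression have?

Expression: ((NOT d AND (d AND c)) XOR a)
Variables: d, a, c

Satisfying assignments: (0,1,0), (0,1,1), (1,1,0), (1,1,1)
Count: 4 out of 8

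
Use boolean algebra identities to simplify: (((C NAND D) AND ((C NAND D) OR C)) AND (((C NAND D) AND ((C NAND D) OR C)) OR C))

By absorption (E AND (E OR v) = E) then absorption (E AND (E OR v) = E):
= (C NAND D)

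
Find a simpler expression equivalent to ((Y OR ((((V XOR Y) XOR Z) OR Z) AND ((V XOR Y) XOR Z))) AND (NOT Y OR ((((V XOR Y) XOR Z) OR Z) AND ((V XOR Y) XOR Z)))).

By distribution ((E OR v) AND (E OR NOT v) = E) then absorption (E AND (E OR v) = E):
= ((V XOR Y) XOR Z)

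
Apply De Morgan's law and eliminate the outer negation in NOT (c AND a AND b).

NOT c OR NOT a OR NOT b
De Morgan's: NOT(AND of terms) = OR of negations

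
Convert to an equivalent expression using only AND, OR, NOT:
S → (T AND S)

NOT S OR (T AND S)
(Implication elimination: A → B = NOT A OR B)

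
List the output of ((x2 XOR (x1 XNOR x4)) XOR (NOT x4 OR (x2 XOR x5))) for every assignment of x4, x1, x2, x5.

x4 | x1 | x2 | x5 | Output
--------------------------
0 | 0 | 0 | 0 | 0
0 | 0 | 0 | 1 | 0
0 | 0 | 1 | 0 | 1
0 | 0 | 1 | 1 | 1
0 | 1 | 0 | 0 | 1
0 | 1 | 0 | 1 | 1
0 | 1 | 1 | 0 | 0
0 | 1 | 1 | 1 | 0
1 | 0 | 0 | 0 | 0
1 | 0 | 0 | 1 | 1
1 | 0 | 1 | 0 | 0
1 | 0 | 1 | 1 | 1
1 | 1 | 0 | 0 | 1
1 | 1 | 0 | 1 | 0
1 | 1 | 1 | 0 | 1
1 | 1 | 1 | 1 | 0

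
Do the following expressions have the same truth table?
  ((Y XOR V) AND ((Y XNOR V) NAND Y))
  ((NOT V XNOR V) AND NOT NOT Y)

No. Counterexample: with Y=0, V=1, Expression 1 = 1 but Expression 2 = 0.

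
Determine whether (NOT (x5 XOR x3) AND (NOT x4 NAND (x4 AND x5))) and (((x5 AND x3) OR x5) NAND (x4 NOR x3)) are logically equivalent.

No. Counterexample: with x3=0, x4=1, x5=1, Expression 1 = 0 but Expression 2 = 1.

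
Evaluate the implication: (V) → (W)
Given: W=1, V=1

Antecedent (V) = 1; consequent (W) = 1.
1 → 1 = 1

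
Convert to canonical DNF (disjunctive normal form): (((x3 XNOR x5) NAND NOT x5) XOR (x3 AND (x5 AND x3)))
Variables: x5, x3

(NOT x5 AND x3) OR (x5 AND NOT x3)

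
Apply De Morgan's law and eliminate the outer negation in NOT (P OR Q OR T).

NOT P AND NOT Q AND NOT T
De Morgan's: NOT(OR of terms) = AND of negations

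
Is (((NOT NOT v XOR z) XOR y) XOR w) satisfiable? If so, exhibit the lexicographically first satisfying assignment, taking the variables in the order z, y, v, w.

z=0, y=0, v=0, w=1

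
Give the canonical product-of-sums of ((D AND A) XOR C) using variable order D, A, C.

ΠM(0, 2, 4, 7) = (D OR A OR C) AND (D OR NOT A OR C) AND (NOT D OR A OR C) AND (NOT D OR NOT A OR NOT C)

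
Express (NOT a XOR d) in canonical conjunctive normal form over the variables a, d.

(a OR NOT d) AND (NOT a OR d)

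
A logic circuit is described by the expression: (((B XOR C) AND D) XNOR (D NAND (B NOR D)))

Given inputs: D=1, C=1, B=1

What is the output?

Substituting: (((1 XOR 1) AND 1) XNOR (1 NAND (1 NOR 1)))
= 0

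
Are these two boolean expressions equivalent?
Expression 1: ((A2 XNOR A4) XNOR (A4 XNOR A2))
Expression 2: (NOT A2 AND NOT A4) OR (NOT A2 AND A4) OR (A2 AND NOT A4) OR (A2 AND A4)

Yes, they are equivalent — the two output columns agree on all 4 assignments:
A2 | A4 | Expression 1 | Expression 2
-------------------------------------
0 | 0 | 1 | 1
0 | 1 | 1 | 1
1 | 0 | 1 | 1
1 | 1 | 1 | 1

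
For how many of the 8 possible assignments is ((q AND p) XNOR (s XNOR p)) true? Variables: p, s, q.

Satisfying assignments: (0,1,0), (0,1,1), (1,0,0), (1,1,1)
Count: 4 out of 8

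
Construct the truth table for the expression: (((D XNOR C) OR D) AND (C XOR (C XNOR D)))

C | D | Output
--------------
0 | 0 | 1
0 | 1 | 0
1 | 0 | 0
1 | 1 | 0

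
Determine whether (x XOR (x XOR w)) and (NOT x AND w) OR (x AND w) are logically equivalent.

Yes, they are equivalent — the two output columns agree on all 4 assignments:
x | w | Expression 1 | Expression 2
-----------------------------------
0 | 0 | 0 | 0
0 | 1 | 1 | 1
1 | 0 | 0 | 0
1 | 1 | 1 | 1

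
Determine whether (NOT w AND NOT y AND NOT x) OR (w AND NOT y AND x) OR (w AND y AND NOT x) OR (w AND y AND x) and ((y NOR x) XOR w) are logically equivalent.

Yes, they are equivalent — the two output columns agree on all 8 assignments:
w | y | x | Expression 1 | Expression 2
---------------------------------------
0 | 0 | 0 | 1 | 1
0 | 0 | 1 | 0 | 0
0 | 1 | 0 | 0 | 0
0 | 1 | 1 | 0 | 0
1 | 0 | 0 | 0 | 0
1 | 0 | 1 | 1 | 1
1 | 1 | 0 | 1 | 1
1 | 1 | 1 | 1 | 1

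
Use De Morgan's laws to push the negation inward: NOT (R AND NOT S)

NOT R OR S
De Morgan's: NOT(AND of terms) = OR of negations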